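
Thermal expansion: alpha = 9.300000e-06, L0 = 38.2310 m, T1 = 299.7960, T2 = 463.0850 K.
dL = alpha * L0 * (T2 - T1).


dT = 163.2890 K
dL = 9.300000e-06 * 38.2310 * 163.2890 = 0.058057 m
L_final = 38.289057 m

dL = 0.058057 m


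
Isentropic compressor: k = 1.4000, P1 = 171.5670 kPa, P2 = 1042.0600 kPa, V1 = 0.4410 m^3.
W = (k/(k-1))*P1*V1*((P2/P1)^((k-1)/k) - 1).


(k-1)/k = 0.2857
(P2/P1)^exp = 1.6743
W = 3.5000 * 171.5670 * 0.4410 * (1.6743 - 1) = 178.5763 kJ

178.5763 kJ


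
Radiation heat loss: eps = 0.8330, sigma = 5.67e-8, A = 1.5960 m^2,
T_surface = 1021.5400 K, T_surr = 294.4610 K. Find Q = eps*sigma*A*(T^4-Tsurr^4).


T^4 = 1.0890e+12
Tsurr^4 = 7.5182e+09
Q = 0.8330 * 5.67e-8 * 1.5960 * 1.0815e+12 = 81521.8008 W

81521.8008 W


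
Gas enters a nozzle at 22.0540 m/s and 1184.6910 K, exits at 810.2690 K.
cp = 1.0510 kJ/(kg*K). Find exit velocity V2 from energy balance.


dT = 374.4220 K
2*cp*1000*dT = 787035.0440
V1^2 = 486.3789
V2 = sqrt(787521.4229) = 887.4240 m/s

887.4240 m/s


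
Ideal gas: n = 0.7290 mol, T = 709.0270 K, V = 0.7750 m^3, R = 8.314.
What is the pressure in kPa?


P = nRT/V = 0.7290 * 8.314 * 709.0270 / 0.7750
= 4297.3460 / 0.7750 = 5544.9626 Pa = 5.5450 kPa

5.5450 kPa


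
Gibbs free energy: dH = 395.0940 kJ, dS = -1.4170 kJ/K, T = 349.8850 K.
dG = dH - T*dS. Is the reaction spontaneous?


T*dS = 349.8850 * -1.4170 = -495.7870 kJ
dG = 395.0940 + 495.7870 = 890.8810 kJ (non-spontaneous)

dG = 890.8810 kJ, non-spontaneous


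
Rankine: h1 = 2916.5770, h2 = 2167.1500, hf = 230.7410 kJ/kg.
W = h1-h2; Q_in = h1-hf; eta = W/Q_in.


W = 749.4270 kJ/kg
Q_in = 2685.8360 kJ/kg
eta = 0.2790 = 27.9029%

eta = 27.9029%


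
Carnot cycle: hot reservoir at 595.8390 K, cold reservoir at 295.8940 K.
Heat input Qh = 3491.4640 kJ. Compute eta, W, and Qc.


eta = 1 - 295.8940/595.8390 = 0.5034
W = 0.5034 * 3491.4640 = 1757.6009 kJ
Qc = 3491.4640 - 1757.6009 = 1733.8631 kJ

eta = 50.3399%, W = 1757.6009 kJ, Qc = 1733.8631 kJ


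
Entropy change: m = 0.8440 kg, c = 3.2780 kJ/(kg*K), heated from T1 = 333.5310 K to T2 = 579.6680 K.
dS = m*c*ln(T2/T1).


T2/T1 = 1.7380
ln(T2/T1) = 0.5527
dS = 0.8440 * 3.2780 * 0.5527 = 1.5292 kJ/K

1.5292 kJ/K


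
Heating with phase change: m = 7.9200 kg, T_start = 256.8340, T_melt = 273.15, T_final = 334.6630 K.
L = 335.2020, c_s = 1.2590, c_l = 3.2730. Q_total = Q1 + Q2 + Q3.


Q1 (sensible, solid) = 7.9200 * 1.2590 * 16.3160 = 162.6914 kJ
Q2 (latent) = 7.9200 * 335.2020 = 2654.7998 kJ
Q3 (sensible, liquid) = 7.9200 * 3.2730 * 61.5130 = 1594.5498 kJ
Q_total = 4412.0411 kJ

4412.0411 kJ


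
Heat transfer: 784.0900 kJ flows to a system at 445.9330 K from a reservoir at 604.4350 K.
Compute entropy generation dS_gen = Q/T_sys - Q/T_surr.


dS_sys = 784.0900/445.9330 = 1.7583 kJ/K
dS_surr = -784.0900/604.4350 = -1.2972 kJ/K
dS_gen = 1.7583 - 1.2972 = 0.4611 kJ/K (irreversible)

dS_gen = 0.4611 kJ/K, irreversible


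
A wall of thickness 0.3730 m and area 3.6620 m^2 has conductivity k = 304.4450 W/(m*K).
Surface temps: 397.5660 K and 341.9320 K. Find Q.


dT = 55.6340 K
Q = 304.4450 * 3.6620 * 55.6340 / 0.3730 = 166287.1309 W

166287.1309 W


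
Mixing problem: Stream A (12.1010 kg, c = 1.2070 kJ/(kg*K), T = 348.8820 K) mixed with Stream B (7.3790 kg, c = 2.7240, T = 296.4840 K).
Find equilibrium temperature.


num = 11055.1839
den = 34.7063
Tf = 318.5353 K

318.5353 K


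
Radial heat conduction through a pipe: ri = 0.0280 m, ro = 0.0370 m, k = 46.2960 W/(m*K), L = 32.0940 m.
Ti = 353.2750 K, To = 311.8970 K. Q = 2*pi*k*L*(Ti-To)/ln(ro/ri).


dT = 41.3780 K
ln(ro/ri) = 0.2787
Q = 2*pi*46.2960*32.0940*41.3780 / 0.2787 = 1385985.9513 W

1385985.9513 W


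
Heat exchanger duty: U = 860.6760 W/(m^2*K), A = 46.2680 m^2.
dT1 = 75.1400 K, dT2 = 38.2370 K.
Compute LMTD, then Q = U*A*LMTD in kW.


LMTD = 54.6266 K
Q = 860.6760 * 46.2680 * 54.6266 = 2175329.1317 W = 2175.3291 kW

2175.3291 kW


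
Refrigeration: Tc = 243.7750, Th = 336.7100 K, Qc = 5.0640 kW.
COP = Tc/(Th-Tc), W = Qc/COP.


COP = 243.7750 / 92.9350 = 2.6231
W = 5.0640 / 2.6231 = 1.9306 kW

COP = 2.6231, W = 1.9306 kW


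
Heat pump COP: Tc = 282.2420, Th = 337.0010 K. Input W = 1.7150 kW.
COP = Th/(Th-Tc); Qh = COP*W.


COP = 337.0010 / 54.7590 = 6.1543
Qh = 6.1543 * 1.7150 = 10.5546 kW

COP = 6.1543, Qh = 10.5546 kW


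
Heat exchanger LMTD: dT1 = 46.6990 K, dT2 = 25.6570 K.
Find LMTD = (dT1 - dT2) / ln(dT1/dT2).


dT1/dT2 = 1.8201
ln(dT1/dT2) = 0.5989
LMTD = 21.0420 / 0.5989 = 35.1340 K

35.1340 K


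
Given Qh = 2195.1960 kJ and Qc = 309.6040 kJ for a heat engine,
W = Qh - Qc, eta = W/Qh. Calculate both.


W = 2195.1960 - 309.6040 = 1885.5920 kJ
eta = 1885.5920 / 2195.1960 = 0.8590 = 85.8963%

W = 1885.5920 kJ, eta = 85.8963%


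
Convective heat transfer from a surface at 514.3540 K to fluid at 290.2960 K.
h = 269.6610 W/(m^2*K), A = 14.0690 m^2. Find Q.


dT = 224.0580 K
Q = 269.6610 * 14.0690 * 224.0580 = 850044.8203 W

850044.8203 W


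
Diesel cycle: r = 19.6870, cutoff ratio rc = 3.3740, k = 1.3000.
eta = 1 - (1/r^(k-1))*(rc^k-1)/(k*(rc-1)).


r^(k-1) = 2.4449
rc^k = 4.8595
eta = 0.4885 = 48.8496%

48.8496%


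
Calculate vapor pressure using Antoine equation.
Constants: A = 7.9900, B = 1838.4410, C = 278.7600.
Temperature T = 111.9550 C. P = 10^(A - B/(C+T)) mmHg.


C+T = 390.7150
B/(C+T) = 4.7053
log10(P) = 7.9900 - 4.7053 = 3.2847
P = 10^3.2847 = 1926.0837 mmHg

1926.0837 mmHg


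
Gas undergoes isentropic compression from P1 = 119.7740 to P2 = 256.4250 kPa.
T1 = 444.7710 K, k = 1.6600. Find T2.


(k-1)/k = 0.3976
(P2/P1)^exp = 1.3535
T2 = 444.7710 * 1.3535 = 601.9757 K

601.9757 K


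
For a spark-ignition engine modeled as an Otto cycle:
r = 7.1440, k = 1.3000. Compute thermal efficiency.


r^(k-1) = 1.8038
eta = 1 - 1/1.8038 = 0.4456 = 44.5607%

44.5607%


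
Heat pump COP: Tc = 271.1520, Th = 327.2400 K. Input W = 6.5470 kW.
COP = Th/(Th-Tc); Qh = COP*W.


COP = 327.2400 / 56.0880 = 5.8344
Qh = 5.8344 * 6.5470 = 38.1978 kW

COP = 5.8344, Qh = 38.1978 kW


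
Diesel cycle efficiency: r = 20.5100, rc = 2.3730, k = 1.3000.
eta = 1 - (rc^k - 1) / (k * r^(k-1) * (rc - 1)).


r^(k-1) = 2.4751
rc^k = 3.0753
eta = 0.5302 = 53.0239%

53.0239%


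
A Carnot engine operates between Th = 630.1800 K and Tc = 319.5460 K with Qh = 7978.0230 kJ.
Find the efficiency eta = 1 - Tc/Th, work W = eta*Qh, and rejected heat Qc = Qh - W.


eta = 1 - 319.5460/630.1800 = 0.4929
W = 0.4929 * 7978.0230 = 3932.5989 kJ
Qc = 7978.0230 - 3932.5989 = 4045.4241 kJ

eta = 49.2929%, W = 3932.5989 kJ, Qc = 4045.4241 kJ


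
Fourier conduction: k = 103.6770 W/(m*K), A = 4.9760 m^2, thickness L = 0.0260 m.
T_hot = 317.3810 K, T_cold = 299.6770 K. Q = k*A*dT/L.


dT = 17.7040 K
Q = 103.6770 * 4.9760 * 17.7040 / 0.0260 = 351286.0037 W

351286.0037 W


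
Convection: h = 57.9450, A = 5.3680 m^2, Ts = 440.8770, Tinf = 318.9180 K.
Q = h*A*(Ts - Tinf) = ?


dT = 121.9590 K
Q = 57.9450 * 5.3680 * 121.9590 = 37935.1957 W

37935.1957 W


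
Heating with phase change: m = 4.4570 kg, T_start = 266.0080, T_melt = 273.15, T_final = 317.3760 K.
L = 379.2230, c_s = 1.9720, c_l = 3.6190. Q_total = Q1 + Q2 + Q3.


Q1 (sensible, solid) = 4.4570 * 1.9720 * 7.1420 = 62.7725 kJ
Q2 (latent) = 4.4570 * 379.2230 = 1690.1969 kJ
Q3 (sensible, liquid) = 4.4570 * 3.6190 * 44.2260 = 713.3602 kJ
Q_total = 2466.3296 kJ

2466.3296 kJ


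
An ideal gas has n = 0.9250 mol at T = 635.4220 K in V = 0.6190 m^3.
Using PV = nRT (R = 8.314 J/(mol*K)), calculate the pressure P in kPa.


P = nRT/V = 0.9250 * 8.314 * 635.4220 / 0.6190
= 4886.6811 / 0.6190 = 7894.4768 Pa = 7.8945 kPa

7.8945 kPa


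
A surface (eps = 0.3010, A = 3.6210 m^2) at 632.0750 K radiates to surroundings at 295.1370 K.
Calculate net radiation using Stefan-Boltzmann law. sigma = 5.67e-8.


T^4 = 1.5962e+11
Tsurr^4 = 7.5874e+09
Q = 0.3010 * 5.67e-8 * 3.6210 * 1.5203e+11 = 9395.0961 W

9395.0961 W


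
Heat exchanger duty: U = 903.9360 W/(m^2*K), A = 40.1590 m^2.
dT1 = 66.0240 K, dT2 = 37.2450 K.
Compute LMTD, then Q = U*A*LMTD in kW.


LMTD = 50.2689 K
Q = 903.9360 * 40.1590 * 50.2689 = 1824821.2189 W = 1824.8212 kW

1824.8212 kW


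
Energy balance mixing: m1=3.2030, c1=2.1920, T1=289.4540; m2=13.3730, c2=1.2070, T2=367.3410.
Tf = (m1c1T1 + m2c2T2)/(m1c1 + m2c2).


num = 7961.5782
den = 23.1622
Tf = 343.7317 K

343.7317 K


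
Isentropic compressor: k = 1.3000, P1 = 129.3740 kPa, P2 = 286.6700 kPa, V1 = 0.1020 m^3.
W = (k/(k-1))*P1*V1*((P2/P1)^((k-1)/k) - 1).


(k-1)/k = 0.2308
(P2/P1)^exp = 1.2015
W = 4.3333 * 129.3740 * 0.1020 * (1.2015 - 1) = 11.5248 kJ

11.5248 kJ


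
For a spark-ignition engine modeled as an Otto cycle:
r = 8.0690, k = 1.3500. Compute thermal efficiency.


r^(k-1) = 2.0768
eta = 1 - 1/2.0768 = 0.5185 = 51.8481%

51.8481%


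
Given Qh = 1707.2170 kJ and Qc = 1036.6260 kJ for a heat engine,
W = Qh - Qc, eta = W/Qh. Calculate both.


W = 1707.2170 - 1036.6260 = 670.5910 kJ
eta = 670.5910 / 1707.2170 = 0.3928 = 39.2798%

W = 670.5910 kJ, eta = 39.2798%


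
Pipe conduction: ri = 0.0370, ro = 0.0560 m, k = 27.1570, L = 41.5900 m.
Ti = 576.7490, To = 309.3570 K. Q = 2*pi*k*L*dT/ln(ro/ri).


dT = 267.3920 K
ln(ro/ri) = 0.4144
Q = 2*pi*27.1570*41.5900*267.3920 / 0.4144 = 4578717.4642 W

4578717.4642 W


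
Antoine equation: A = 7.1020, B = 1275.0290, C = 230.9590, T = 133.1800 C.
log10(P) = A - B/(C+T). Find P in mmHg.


C+T = 364.1390
B/(C+T) = 3.5015
log10(P) = 7.1020 - 3.5015 = 3.6005
P = 10^3.6005 = 3985.7512 mmHg

3985.7512 mmHg


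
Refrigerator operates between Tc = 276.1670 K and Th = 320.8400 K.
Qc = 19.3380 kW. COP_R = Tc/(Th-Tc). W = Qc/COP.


COP = 276.1670 / 44.6730 = 6.1820
W = 19.3380 / 6.1820 = 3.1281 kW

COP = 6.1820, W = 3.1281 kW


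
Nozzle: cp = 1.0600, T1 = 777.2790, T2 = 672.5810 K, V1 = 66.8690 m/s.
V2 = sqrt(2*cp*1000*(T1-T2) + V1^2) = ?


dT = 104.6980 K
2*cp*1000*dT = 221959.7600
V1^2 = 4471.4632
V2 = sqrt(226431.2232) = 475.8479 m/s

475.8479 m/s


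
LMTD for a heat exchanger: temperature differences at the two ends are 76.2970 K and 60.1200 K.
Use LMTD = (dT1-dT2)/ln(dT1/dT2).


dT1/dT2 = 1.2691
ln(dT1/dT2) = 0.2383
LMTD = 16.1770 / 0.2383 = 67.8876 K

67.8876 K


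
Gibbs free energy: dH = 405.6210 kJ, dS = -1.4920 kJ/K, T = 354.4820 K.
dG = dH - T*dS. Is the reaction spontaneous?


T*dS = 354.4820 * -1.4920 = -528.8871 kJ
dG = 405.6210 + 528.8871 = 934.5081 kJ (non-spontaneous)

dG = 934.5081 kJ, non-spontaneous


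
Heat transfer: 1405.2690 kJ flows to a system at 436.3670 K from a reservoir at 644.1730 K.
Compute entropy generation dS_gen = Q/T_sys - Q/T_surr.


dS_sys = 1405.2690/436.3670 = 3.2204 kJ/K
dS_surr = -1405.2690/644.1730 = -2.1815 kJ/K
dS_gen = 3.2204 - 2.1815 = 1.0389 kJ/K (irreversible)

dS_gen = 1.0389 kJ/K, irreversible


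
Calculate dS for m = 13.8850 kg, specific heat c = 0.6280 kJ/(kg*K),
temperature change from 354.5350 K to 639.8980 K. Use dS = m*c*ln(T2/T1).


T2/T1 = 1.8049
ln(T2/T1) = 0.5905
dS = 13.8850 * 0.6280 * 0.5905 = 5.1490 kJ/K

5.1490 kJ/K


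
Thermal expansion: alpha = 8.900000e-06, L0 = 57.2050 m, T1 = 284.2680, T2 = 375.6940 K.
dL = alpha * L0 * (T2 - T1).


dT = 91.4260 K
dL = 8.900000e-06 * 57.2050 * 91.4260 = 0.046547 m
L_final = 57.251547 m

dL = 0.046547 m


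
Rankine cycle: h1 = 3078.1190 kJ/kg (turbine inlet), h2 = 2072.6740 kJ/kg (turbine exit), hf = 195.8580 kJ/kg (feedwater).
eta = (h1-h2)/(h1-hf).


W = 1005.4450 kJ/kg
Q_in = 2882.2610 kJ/kg
eta = 0.3488 = 34.8839%

eta = 34.8839%


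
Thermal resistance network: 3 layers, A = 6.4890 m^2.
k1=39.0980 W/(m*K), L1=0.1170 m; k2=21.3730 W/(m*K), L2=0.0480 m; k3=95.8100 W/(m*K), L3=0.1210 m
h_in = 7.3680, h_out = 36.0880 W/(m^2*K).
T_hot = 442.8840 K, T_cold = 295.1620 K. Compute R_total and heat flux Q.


R_conv_in = 1/(7.3680*6.4890) = 0.0209
R_1 = 0.1170/(39.0980*6.4890) = 0.0005
R_2 = 0.0480/(21.3730*6.4890) = 0.0003
R_3 = 0.1210/(95.8100*6.4890) = 0.0002
R_conv_out = 1/(36.0880*6.4890) = 0.0043
R_total = 0.0262 K/W
Q = 147.7220 / 0.0262 = 5640.8487 W

R_total = 0.0262 K/W, Q = 5640.8487 W


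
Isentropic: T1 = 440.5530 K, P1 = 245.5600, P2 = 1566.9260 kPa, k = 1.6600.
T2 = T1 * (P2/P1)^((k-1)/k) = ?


(k-1)/k = 0.3976
(P2/P1)^exp = 2.0894
T2 = 440.5530 * 2.0894 = 920.4814 K

920.4814 K


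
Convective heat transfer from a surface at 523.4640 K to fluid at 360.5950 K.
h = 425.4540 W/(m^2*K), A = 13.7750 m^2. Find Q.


dT = 162.8690 K
Q = 425.4540 * 13.7750 * 162.8690 = 954514.7602 W

954514.7602 W


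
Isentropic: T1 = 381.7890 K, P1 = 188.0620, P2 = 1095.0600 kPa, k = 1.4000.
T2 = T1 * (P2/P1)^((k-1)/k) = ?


(k-1)/k = 0.2857
(P2/P1)^exp = 1.6543
T2 = 381.7890 * 1.6543 = 631.5881 K

631.5881 K


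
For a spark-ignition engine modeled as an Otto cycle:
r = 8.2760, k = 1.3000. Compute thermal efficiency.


r^(k-1) = 1.8852
eta = 1 - 1/1.8852 = 0.4695 = 46.9539%

46.9539%


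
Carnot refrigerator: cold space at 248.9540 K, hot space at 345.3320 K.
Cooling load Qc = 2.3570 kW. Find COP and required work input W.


COP = 248.9540 / 96.3780 = 2.5831
W = 2.3570 / 2.5831 = 0.9125 kW

COP = 2.5831, W = 0.9125 kW


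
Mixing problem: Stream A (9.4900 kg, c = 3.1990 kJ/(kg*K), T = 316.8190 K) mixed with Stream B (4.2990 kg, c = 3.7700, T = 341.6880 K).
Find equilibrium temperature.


num = 15155.9688
den = 46.5657
Tf = 325.4747 K

325.4747 K


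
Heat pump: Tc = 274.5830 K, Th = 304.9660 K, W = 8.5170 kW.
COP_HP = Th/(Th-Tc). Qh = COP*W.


COP = 304.9660 / 30.3830 = 10.0374
Qh = 10.0374 * 8.5170 = 85.4884 kW

COP = 10.0374, Qh = 85.4884 kW


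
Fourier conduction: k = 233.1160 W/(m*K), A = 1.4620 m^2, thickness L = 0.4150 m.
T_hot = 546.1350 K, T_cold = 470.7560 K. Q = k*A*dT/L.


dT = 75.3790 K
Q = 233.1160 * 1.4620 * 75.3790 / 0.4150 = 61904.4301 W

61904.4301 W


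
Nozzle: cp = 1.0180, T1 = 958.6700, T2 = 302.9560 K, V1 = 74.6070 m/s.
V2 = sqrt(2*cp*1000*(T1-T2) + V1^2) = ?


dT = 655.7140 K
2*cp*1000*dT = 1335033.7040
V1^2 = 5566.2044
V2 = sqrt(1340599.9084) = 1157.8428 m/s

1157.8428 m/s


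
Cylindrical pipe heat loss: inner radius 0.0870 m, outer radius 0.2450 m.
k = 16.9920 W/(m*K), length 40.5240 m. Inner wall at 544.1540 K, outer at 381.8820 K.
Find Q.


dT = 162.2720 K
ln(ro/ri) = 1.0354
Q = 2*pi*16.9920*40.5240*162.2720 / 1.0354 = 678098.8954 W

678098.8954 W


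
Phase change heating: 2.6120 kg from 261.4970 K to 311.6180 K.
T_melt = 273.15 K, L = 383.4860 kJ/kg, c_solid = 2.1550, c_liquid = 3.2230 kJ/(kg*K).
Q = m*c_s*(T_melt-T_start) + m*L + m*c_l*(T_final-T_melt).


Q1 (sensible, solid) = 2.6120 * 2.1550 * 11.6530 = 65.5931 kJ
Q2 (latent) = 2.6120 * 383.4860 = 1001.6654 kJ
Q3 (sensible, liquid) = 2.6120 * 3.2230 * 38.4680 = 323.8419 kJ
Q_total = 1391.1005 kJ

1391.1005 kJ


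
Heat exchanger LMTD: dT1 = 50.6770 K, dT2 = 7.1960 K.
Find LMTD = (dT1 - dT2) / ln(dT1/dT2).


dT1/dT2 = 7.0424
ln(dT1/dT2) = 1.9519
LMTD = 43.4810 / 1.9519 = 22.2757 K

22.2757 K


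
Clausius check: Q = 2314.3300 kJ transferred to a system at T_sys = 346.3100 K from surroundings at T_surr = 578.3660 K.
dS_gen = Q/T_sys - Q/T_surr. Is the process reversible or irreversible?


dS_sys = 2314.3300/346.3100 = 6.6828 kJ/K
dS_surr = -2314.3300/578.3660 = -4.0015 kJ/K
dS_gen = 6.6828 - 4.0015 = 2.6813 kJ/K (irreversible)

dS_gen = 2.6813 kJ/K, irreversible


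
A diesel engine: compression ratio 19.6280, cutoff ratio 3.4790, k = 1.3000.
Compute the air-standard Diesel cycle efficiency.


r^(k-1) = 2.4427
rc^k = 5.0570
eta = 0.4846 = 48.4629%

48.4629%


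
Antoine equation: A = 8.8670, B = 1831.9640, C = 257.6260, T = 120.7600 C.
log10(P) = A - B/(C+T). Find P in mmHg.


C+T = 378.3860
B/(C+T) = 4.8415
log10(P) = 8.8670 - 4.8415 = 4.0255
P = 10^4.0255 = 10604.2115 mmHg

10604.2115 mmHg


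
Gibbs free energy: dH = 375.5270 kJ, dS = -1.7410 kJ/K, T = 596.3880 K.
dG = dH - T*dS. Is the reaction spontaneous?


T*dS = 596.3880 * -1.7410 = -1038.3115 kJ
dG = 375.5270 + 1038.3115 = 1413.8385 kJ (non-spontaneous)

dG = 1413.8385 kJ, non-spontaneous


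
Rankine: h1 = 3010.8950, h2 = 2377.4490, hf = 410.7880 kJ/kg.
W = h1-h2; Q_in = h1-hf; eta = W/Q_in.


W = 633.4460 kJ/kg
Q_in = 2600.1070 kJ/kg
eta = 0.2436 = 24.3623%

eta = 24.3623%


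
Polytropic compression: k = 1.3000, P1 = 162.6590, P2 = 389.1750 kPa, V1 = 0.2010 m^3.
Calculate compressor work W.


(k-1)/k = 0.2308
(P2/P1)^exp = 1.2230
W = 4.3333 * 162.6590 * 0.2010 * (1.2230 - 1) = 31.5955 kJ

31.5955 kJ


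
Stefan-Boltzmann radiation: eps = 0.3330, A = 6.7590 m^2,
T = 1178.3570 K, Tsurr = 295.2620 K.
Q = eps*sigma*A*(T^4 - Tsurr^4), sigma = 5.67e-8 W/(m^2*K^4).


T^4 = 1.9280e+12
Tsurr^4 = 7.6003e+09
Q = 0.3330 * 5.67e-8 * 6.7590 * 1.9204e+12 = 245076.6228 W

245076.6228 W


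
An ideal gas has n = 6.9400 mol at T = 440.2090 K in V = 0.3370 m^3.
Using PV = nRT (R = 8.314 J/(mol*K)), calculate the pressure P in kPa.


P = nRT/V = 6.9400 * 8.314 * 440.2090 / 0.3370
= 25399.6895 / 0.3370 = 75369.9986 Pa = 75.3700 kPa

75.3700 kPa


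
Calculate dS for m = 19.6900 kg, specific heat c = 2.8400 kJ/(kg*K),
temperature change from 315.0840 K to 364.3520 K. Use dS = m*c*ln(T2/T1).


T2/T1 = 1.1564
ln(T2/T1) = 0.1453
dS = 19.6900 * 2.8400 * 0.1453 = 8.1241 kJ/K

8.1241 kJ/K


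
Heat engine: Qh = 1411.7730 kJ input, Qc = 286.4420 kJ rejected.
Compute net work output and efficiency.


W = 1411.7730 - 286.4420 = 1125.3310 kJ
eta = 1125.3310 / 1411.7730 = 0.7971 = 79.7105%

W = 1125.3310 kJ, eta = 79.7105%


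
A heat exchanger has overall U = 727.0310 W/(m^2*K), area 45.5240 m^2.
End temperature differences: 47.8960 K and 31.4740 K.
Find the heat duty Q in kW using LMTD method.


LMTD = 39.1121 K
Q = 727.0310 * 45.5240 * 39.1121 = 1294506.8556 W = 1294.5069 kW

1294.5069 kW


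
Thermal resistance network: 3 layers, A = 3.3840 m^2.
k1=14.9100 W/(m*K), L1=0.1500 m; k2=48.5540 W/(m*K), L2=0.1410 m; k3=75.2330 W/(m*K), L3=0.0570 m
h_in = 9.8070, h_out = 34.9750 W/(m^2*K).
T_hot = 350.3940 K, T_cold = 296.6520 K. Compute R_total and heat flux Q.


R_conv_in = 1/(9.8070*3.3840) = 0.0301
R_1 = 0.1500/(14.9100*3.3840) = 0.0030
R_2 = 0.1410/(48.5540*3.3840) = 0.0009
R_3 = 0.0570/(75.2330*3.3840) = 0.0002
R_conv_out = 1/(34.9750*3.3840) = 0.0084
R_total = 0.0426 K/W
Q = 53.7420 / 0.0426 = 1260.4701 W

R_total = 0.0426 K/W, Q = 1260.4701 W


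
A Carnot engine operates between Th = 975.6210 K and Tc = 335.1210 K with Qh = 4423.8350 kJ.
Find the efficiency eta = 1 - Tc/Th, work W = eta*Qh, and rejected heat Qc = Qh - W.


eta = 1 - 335.1210/975.6210 = 0.6565
W = 0.6565 * 4423.8350 = 2904.2695 kJ
Qc = 4423.8350 - 2904.2695 = 1519.5655 kJ

eta = 65.6505%, W = 2904.2695 kJ, Qc = 1519.5655 kJ


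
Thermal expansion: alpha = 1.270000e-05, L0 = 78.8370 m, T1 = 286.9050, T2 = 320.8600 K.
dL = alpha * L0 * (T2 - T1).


dT = 33.9550 K
dL = 1.270000e-05 * 78.8370 * 33.9550 = 0.033997 m
L_final = 78.870997 m

dL = 0.033997 m


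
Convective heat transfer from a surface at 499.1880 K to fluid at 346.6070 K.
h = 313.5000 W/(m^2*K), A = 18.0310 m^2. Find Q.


dT = 152.5810 K
Q = 313.5000 * 18.0310 * 152.5810 = 862497.4414 W

862497.4414 W


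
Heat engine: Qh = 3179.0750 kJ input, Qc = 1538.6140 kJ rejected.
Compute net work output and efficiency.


W = 3179.0750 - 1538.6140 = 1640.4610 kJ
eta = 1640.4610 / 3179.0750 = 0.5160 = 51.6018%

W = 1640.4610 kJ, eta = 51.6018%


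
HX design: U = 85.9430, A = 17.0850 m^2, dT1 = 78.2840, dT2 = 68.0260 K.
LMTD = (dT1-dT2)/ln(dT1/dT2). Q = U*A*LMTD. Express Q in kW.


LMTD = 73.0350 K
Q = 85.9430 * 17.0850 * 73.0350 = 107239.8949 W = 107.2399 kW

107.2399 kW


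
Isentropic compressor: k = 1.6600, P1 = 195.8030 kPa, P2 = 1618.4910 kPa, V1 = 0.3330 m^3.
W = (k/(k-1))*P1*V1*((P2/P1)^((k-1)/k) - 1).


(k-1)/k = 0.3976
(P2/P1)^exp = 2.3158
W = 2.5152 * 195.8030 * 0.3330 * (2.3158 - 1) = 215.7876 kJ

215.7876 kJ


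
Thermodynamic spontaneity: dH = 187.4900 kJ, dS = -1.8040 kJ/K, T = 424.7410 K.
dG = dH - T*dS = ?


T*dS = 424.7410 * -1.8040 = -766.2328 kJ
dG = 187.4900 + 766.2328 = 953.7228 kJ (non-spontaneous)

dG = 953.7228 kJ, non-spontaneous


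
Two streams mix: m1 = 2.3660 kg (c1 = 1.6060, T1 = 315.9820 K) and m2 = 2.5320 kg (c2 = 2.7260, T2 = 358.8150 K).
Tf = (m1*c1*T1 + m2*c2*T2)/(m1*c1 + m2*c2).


num = 3677.2915
den = 10.7020
Tf = 343.6070 K

343.6070 K


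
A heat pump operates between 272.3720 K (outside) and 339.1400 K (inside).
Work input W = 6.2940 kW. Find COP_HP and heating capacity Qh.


COP = 339.1400 / 66.7680 = 5.0794
Qh = 5.0794 * 6.2940 = 31.9696 kW

COP = 5.0794, Qh = 31.9696 kW


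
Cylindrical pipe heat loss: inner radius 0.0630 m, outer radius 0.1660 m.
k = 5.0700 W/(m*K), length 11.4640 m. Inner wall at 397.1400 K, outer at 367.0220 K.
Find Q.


dT = 30.1180 K
ln(ro/ri) = 0.9689
Q = 2*pi*5.0700*11.4640*30.1180 / 0.9689 = 11352.5185 W

11352.5185 W


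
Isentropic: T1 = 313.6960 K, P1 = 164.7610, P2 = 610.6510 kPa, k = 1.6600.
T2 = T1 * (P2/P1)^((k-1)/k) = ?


(k-1)/k = 0.3976
(P2/P1)^exp = 1.6835
T2 = 313.6960 * 1.6835 = 528.0968 K

528.0968 K


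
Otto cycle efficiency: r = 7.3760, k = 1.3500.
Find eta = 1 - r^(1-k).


r^(k-1) = 2.0125
eta = 1 - 1/2.0125 = 0.5031 = 50.3107%

50.3107%


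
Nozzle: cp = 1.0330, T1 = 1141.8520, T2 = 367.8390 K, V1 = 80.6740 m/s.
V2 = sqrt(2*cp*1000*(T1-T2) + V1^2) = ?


dT = 774.0130 K
2*cp*1000*dT = 1599110.8580
V1^2 = 6508.2943
V2 = sqrt(1605619.1523) = 1267.1303 m/s

1267.1303 m/s


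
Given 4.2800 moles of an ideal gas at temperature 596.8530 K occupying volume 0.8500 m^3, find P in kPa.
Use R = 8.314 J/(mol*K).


P = nRT/V = 4.2800 * 8.314 * 596.8530 / 0.8500
= 21238.3694 / 0.8500 = 24986.3169 Pa = 24.9863 kPa

24.9863 kPa


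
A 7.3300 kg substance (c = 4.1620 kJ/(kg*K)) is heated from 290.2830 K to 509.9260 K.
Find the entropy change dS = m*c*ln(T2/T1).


T2/T1 = 1.7567
ln(T2/T1) = 0.5634
dS = 7.3300 * 4.1620 * 0.5634 = 17.1882 kJ/K

17.1882 kJ/K


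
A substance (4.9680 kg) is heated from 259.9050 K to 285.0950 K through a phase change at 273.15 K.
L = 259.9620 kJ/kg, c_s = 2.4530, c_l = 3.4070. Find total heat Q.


Q1 (sensible, solid) = 4.9680 * 2.4530 * 13.2450 = 161.4102 kJ
Q2 (latent) = 4.9680 * 259.9620 = 1291.4912 kJ
Q3 (sensible, liquid) = 4.9680 * 3.4070 * 11.9450 = 202.1808 kJ
Q_total = 1655.0822 kJ

1655.0822 kJ


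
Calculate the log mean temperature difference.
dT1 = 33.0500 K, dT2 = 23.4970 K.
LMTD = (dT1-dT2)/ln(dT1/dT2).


dT1/dT2 = 1.4066
ln(dT1/dT2) = 0.3411
LMTD = 9.5530 / 0.3411 = 28.0024 K

28.0024 K


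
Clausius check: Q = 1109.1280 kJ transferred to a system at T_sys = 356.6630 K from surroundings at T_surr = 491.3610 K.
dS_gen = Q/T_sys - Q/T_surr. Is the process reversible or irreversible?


dS_sys = 1109.1280/356.6630 = 3.1097 kJ/K
dS_surr = -1109.1280/491.3610 = -2.2573 kJ/K
dS_gen = 3.1097 - 2.2573 = 0.8525 kJ/K (irreversible)

dS_gen = 0.8525 kJ/K, irreversible


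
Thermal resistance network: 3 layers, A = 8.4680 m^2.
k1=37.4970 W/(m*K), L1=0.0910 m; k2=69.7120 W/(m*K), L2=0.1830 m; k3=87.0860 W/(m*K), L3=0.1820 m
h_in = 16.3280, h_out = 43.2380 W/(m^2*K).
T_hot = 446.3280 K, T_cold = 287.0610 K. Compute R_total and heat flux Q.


R_conv_in = 1/(16.3280*8.4680) = 0.0072
R_1 = 0.0910/(37.4970*8.4680) = 0.0003
R_2 = 0.1830/(69.7120*8.4680) = 0.0003
R_3 = 0.1820/(87.0860*8.4680) = 0.0002
R_conv_out = 1/(43.2380*8.4680) = 0.0027
R_total = 0.0108 K/W
Q = 159.2670 / 0.0108 = 14737.3198 W

R_total = 0.0108 K/W, Q = 14737.3198 W


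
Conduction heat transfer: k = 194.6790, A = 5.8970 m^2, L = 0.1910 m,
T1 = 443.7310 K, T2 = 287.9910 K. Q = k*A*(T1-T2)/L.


dT = 155.7400 K
Q = 194.6790 * 5.8970 * 155.7400 / 0.1910 = 936088.7753 W

936088.7753 W


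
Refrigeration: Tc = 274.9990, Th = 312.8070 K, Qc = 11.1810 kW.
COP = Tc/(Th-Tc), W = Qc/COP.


COP = 274.9990 / 37.8080 = 7.2736
W = 11.1810 / 7.2736 = 1.5372 kW

COP = 7.2736, W = 1.5372 kW


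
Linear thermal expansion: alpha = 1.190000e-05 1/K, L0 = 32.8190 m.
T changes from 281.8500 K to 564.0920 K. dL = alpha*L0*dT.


dT = 282.2420 K
dL = 1.190000e-05 * 32.8190 * 282.2420 = 0.110229 m
L_final = 32.929229 m

dL = 0.110229 m


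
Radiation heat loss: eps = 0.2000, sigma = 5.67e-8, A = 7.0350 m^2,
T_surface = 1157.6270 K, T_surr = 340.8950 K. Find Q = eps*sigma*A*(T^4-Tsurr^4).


T^4 = 1.7959e+12
Tsurr^4 = 1.3505e+10
Q = 0.2000 * 5.67e-8 * 7.0350 * 1.7824e+12 = 142191.4835 W

142191.4835 W


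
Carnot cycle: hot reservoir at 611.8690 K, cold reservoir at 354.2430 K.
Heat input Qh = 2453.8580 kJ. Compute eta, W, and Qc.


eta = 1 - 354.2430/611.8690 = 0.4210
W = 0.4210 * 2453.8580 = 1033.1911 kJ
Qc = 2453.8580 - 1033.1911 = 1420.6669 kJ

eta = 42.1048%, W = 1033.1911 kJ, Qc = 1420.6669 kJ


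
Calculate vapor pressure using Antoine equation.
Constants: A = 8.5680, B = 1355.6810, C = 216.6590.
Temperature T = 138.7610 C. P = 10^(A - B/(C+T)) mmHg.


C+T = 355.4200
B/(C+T) = 3.8143
log10(P) = 8.5680 - 3.8143 = 4.7537
P = 10^4.7537 = 56714.3531 mmHg

56714.3531 mmHg


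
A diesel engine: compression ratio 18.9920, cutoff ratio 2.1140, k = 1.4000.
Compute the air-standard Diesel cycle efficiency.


r^(k-1) = 3.2466
rc^k = 2.8520
eta = 0.6342 = 63.4241%

63.4241%


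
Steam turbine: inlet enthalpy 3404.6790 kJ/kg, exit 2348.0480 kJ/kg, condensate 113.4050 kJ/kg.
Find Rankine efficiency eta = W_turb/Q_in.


W = 1056.6310 kJ/kg
Q_in = 3291.2740 kJ/kg
eta = 0.3210 = 32.1040%

eta = 32.1040%


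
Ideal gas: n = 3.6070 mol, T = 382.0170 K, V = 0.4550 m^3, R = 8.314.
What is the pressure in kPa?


P = nRT/V = 3.6070 * 8.314 * 382.0170 / 0.4550
= 11456.1542 / 0.4550 = 25178.3610 Pa = 25.1784 kPa

25.1784 kPa


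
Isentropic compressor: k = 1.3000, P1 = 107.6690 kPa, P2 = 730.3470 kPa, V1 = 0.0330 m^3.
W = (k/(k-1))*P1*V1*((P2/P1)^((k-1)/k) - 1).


(k-1)/k = 0.2308
(P2/P1)^exp = 1.5555
W = 4.3333 * 107.6690 * 0.0330 * (1.5555 - 1) = 8.5529 kJ

8.5529 kJ


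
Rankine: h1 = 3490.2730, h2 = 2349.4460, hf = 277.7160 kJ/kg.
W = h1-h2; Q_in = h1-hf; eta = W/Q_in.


W = 1140.8270 kJ/kg
Q_in = 3212.5570 kJ/kg
eta = 0.3551 = 35.5115%

eta = 35.5115%


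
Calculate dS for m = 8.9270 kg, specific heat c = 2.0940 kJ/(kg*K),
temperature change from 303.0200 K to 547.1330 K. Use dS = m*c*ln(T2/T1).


T2/T1 = 1.8056
ln(T2/T1) = 0.5909
dS = 8.9270 * 2.0940 * 0.5909 = 11.0456 kJ/K

11.0456 kJ/K


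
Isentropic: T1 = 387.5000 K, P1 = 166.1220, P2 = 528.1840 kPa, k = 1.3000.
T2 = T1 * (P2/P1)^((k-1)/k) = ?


(k-1)/k = 0.2308
(P2/P1)^exp = 1.3060
T2 = 387.5000 * 1.3060 = 506.0582 K

506.0582 K


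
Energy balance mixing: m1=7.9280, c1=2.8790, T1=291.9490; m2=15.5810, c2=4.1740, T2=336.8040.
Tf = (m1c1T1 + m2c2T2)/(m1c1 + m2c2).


num = 28567.7316
den = 87.8598
Tf = 325.1513 K

325.1513 K


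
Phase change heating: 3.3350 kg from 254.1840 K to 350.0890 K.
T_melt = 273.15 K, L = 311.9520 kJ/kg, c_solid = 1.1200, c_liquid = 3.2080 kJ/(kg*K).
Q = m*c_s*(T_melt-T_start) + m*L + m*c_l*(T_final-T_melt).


Q1 (sensible, solid) = 3.3350 * 1.1200 * 18.9660 = 70.8418 kJ
Q2 (latent) = 3.3350 * 311.9520 = 1040.3599 kJ
Q3 (sensible, liquid) = 3.3350 * 3.2080 * 76.9390 = 823.1457 kJ
Q_total = 1934.3475 kJ

1934.3475 kJ


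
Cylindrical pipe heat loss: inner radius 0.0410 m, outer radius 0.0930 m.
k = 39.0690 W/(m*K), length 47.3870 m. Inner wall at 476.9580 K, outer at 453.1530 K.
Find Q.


dT = 23.8050 K
ln(ro/ri) = 0.8190
Q = 2*pi*39.0690*47.3870*23.8050 / 0.8190 = 338096.8460 W

338096.8460 W


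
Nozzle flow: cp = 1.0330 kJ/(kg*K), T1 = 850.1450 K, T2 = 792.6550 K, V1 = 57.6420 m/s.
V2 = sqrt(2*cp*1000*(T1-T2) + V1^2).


dT = 57.4900 K
2*cp*1000*dT = 118774.3400
V1^2 = 3322.6002
V2 = sqrt(122096.9402) = 349.4237 m/s

349.4237 m/s


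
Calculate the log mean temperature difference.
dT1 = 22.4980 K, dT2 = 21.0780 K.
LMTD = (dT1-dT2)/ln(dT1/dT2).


dT1/dT2 = 1.0674
ln(dT1/dT2) = 0.0652
LMTD = 1.4200 / 0.0652 = 21.7803 K

21.7803 K


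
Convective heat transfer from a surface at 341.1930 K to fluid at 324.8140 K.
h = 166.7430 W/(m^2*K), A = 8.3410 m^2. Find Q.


dT = 16.3790 K
Q = 166.7430 * 8.3410 * 16.3790 = 22779.9683 W

22779.9683 W


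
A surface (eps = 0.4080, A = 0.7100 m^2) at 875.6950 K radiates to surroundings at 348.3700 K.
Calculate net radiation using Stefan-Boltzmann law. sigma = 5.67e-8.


T^4 = 5.8805e+11
Tsurr^4 = 1.4729e+10
Q = 0.4080 * 5.67e-8 * 0.7100 * 5.7332e+11 = 9416.6589 W

9416.6589 W


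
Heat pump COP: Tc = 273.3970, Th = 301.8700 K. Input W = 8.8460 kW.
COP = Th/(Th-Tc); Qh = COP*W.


COP = 301.8700 / 28.4730 = 10.6020
Qh = 10.6020 * 8.8460 = 93.7851 kW

COP = 10.6020, Qh = 93.7851 kW


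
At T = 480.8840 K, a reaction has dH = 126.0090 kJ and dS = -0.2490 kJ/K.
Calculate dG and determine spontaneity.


T*dS = 480.8840 * -0.2490 = -119.7401 kJ
dG = 126.0090 + 119.7401 = 245.7491 kJ (non-spontaneous)

dG = 245.7491 kJ, non-spontaneous


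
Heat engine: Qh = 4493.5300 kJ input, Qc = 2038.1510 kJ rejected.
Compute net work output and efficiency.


W = 4493.5300 - 2038.1510 = 2455.3790 kJ
eta = 2455.3790 / 4493.5300 = 0.5464 = 54.6425%

W = 2455.3790 kJ, eta = 54.6425%


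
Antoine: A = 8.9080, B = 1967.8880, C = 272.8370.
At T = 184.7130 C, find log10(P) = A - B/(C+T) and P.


C+T = 457.5500
B/(C+T) = 4.3009
log10(P) = 8.9080 - 4.3009 = 4.6071
P = 10^4.6071 = 40464.6242 mmHg

40464.6242 mmHg


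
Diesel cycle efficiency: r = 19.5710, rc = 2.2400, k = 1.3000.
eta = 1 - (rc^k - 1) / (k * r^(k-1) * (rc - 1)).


r^(k-1) = 2.4405
rc^k = 2.8531
eta = 0.5290 = 52.8959%

52.8959%


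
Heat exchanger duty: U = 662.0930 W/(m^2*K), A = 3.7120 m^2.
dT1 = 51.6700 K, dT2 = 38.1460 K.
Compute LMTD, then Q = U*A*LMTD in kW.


LMTD = 44.5665 K
Q = 662.0930 * 3.7120 * 44.5665 = 109530.6761 W = 109.5307 kW

109.5307 kW


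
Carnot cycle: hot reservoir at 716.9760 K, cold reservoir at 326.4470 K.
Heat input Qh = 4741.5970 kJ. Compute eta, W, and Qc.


eta = 1 - 326.4470/716.9760 = 0.5447
W = 0.5447 * 4741.5970 = 2582.6961 kJ
Qc = 4741.5970 - 2582.6961 = 2158.9009 kJ

eta = 54.4689%, W = 2582.6961 kJ, Qc = 2158.9009 kJ


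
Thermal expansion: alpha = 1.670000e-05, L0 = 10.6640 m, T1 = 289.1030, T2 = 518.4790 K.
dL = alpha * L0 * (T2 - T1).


dT = 229.3760 K
dL = 1.670000e-05 * 10.6640 * 229.3760 = 0.040849 m
L_final = 10.704849 m

dL = 0.040849 m


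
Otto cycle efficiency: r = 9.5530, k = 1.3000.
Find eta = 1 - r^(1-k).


r^(k-1) = 1.9681
eta = 1 - 1/1.9681 = 0.4919 = 49.1890%

49.1890%


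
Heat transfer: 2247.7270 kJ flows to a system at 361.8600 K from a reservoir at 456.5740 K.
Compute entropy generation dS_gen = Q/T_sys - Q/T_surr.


dS_sys = 2247.7270/361.8600 = 6.2116 kJ/K
dS_surr = -2247.7270/456.5740 = -4.9230 kJ/K
dS_gen = 6.2116 - 4.9230 = 1.2886 kJ/K (irreversible)

dS_gen = 1.2886 kJ/K, irreversible


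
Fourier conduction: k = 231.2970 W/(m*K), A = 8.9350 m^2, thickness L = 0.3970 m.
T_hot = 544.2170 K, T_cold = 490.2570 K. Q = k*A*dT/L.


dT = 53.9600 K
Q = 231.2970 * 8.9350 * 53.9600 / 0.3970 = 280896.2821 W

280896.2821 W


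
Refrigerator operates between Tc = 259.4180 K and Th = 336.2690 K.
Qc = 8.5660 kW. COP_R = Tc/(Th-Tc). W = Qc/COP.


COP = 259.4180 / 76.8510 = 3.3756
W = 8.5660 / 3.3756 = 2.5376 kW

COP = 3.3756, W = 2.5376 kW


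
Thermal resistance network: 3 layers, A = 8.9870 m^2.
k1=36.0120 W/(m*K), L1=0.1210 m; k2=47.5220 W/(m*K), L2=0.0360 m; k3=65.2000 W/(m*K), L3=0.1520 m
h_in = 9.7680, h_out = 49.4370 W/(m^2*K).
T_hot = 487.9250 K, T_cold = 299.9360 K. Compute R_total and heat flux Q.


R_conv_in = 1/(9.7680*8.9870) = 0.0114
R_1 = 0.1210/(36.0120*8.9870) = 0.0004
R_2 = 0.0360/(47.5220*8.9870) = 8.4293e-05
R_3 = 0.1520/(65.2000*8.9870) = 0.0003
R_conv_out = 1/(49.4370*8.9870) = 0.0023
R_total = 0.0144 K/W
Q = 187.9890 / 0.0144 = 13091.3213 W

R_total = 0.0144 K/W, Q = 13091.3213 W


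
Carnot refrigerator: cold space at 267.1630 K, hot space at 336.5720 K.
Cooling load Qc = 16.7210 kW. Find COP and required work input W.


COP = 267.1630 / 69.4090 = 3.8491
W = 16.7210 / 3.8491 = 4.3441 kW

COP = 3.8491, W = 4.3441 kW


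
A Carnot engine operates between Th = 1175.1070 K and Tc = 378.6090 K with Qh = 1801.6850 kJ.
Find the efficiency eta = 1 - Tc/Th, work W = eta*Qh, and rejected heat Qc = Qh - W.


eta = 1 - 378.6090/1175.1070 = 0.6778
W = 0.6778 * 1801.6850 = 1221.1982 kJ
Qc = 1801.6850 - 1221.1982 = 580.4868 kJ

eta = 67.7809%, W = 1221.1982 kJ, Qc = 580.4868 kJ


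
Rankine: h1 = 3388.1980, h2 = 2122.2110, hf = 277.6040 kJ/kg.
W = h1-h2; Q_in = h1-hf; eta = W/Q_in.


W = 1265.9870 kJ/kg
Q_in = 3110.5940 kJ/kg
eta = 0.4070 = 40.6992%

eta = 40.6992%


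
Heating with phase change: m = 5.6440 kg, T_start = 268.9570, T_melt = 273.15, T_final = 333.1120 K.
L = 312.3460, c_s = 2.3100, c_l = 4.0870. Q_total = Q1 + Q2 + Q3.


Q1 (sensible, solid) = 5.6440 * 2.3100 * 4.1930 = 54.6668 kJ
Q2 (latent) = 5.6440 * 312.3460 = 1762.8808 kJ
Q3 (sensible, liquid) = 5.6440 * 4.0870 * 59.9620 = 1383.1451 kJ
Q_total = 3200.6928 kJ

3200.6928 kJ


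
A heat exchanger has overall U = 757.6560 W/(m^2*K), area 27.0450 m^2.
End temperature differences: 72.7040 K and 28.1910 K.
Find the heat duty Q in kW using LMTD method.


LMTD = 46.9847 K
Q = 757.6560 * 27.0450 * 46.9847 = 962754.2829 W = 962.7543 kW

962.7543 kW


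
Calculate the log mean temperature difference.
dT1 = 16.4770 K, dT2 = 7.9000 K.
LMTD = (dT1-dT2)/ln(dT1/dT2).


dT1/dT2 = 2.0857
ln(dT1/dT2) = 0.7351
LMTD = 8.5770 / 0.7351 = 11.6678 K

11.6678 K


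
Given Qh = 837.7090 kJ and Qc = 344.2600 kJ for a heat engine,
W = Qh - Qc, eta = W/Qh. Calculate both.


W = 837.7090 - 344.2600 = 493.4490 kJ
eta = 493.4490 / 837.7090 = 0.5890 = 58.9046%

W = 493.4490 kJ, eta = 58.9046%


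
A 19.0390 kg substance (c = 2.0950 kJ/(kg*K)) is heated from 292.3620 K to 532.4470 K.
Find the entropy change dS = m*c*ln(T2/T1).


T2/T1 = 1.8212
ln(T2/T1) = 0.5995
dS = 19.0390 * 2.0950 * 0.5995 = 23.9117 kJ/K

23.9117 kJ/K


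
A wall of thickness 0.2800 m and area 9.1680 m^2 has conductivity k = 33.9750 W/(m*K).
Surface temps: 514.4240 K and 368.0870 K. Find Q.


dT = 146.3370 K
Q = 33.9750 * 9.1680 * 146.3370 / 0.2800 = 162790.9232 W

162790.9232 W


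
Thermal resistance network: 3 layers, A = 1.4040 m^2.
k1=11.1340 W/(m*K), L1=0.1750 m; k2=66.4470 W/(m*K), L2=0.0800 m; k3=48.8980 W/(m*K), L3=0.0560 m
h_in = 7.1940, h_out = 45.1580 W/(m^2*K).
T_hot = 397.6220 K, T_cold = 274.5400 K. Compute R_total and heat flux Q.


R_conv_in = 1/(7.1940*1.4040) = 0.0990
R_1 = 0.1750/(11.1340*1.4040) = 0.0112
R_2 = 0.0800/(66.4470*1.4040) = 0.0009
R_3 = 0.0560/(48.8980*1.4040) = 0.0008
R_conv_out = 1/(45.1580*1.4040) = 0.0158
R_total = 0.1276 K/W
Q = 123.0820 / 0.1276 = 964.2393 W

R_total = 0.1276 K/W, Q = 964.2393 W


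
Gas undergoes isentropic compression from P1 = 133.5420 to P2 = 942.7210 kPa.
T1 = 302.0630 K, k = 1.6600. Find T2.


(k-1)/k = 0.3976
(P2/P1)^exp = 2.1750
T2 = 302.0630 * 2.1750 = 656.9895 K

656.9895 K


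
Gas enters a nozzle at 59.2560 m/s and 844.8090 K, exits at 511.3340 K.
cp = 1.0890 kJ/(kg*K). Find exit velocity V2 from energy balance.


dT = 333.4750 K
2*cp*1000*dT = 726308.5500
V1^2 = 3511.2735
V2 = sqrt(729819.8235) = 854.2949 m/s

854.2949 m/s


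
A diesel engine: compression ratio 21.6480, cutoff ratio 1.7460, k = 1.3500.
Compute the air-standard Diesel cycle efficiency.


r^(k-1) = 2.9336
rc^k = 2.1221
eta = 0.6202 = 62.0203%

62.0203%


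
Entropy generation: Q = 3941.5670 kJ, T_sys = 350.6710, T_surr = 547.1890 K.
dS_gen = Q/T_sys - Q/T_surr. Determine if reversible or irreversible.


dS_sys = 3941.5670/350.6710 = 11.2401 kJ/K
dS_surr = -3941.5670/547.1890 = -7.2033 kJ/K
dS_gen = 11.2401 - 7.2033 = 4.0368 kJ/K (irreversible)

dS_gen = 4.0368 kJ/K, irreversible


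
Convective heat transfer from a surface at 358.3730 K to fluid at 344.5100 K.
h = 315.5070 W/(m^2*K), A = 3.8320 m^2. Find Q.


dT = 13.8630 K
Q = 315.5070 * 3.8320 * 13.8630 = 16760.6834 W

16760.6834 W


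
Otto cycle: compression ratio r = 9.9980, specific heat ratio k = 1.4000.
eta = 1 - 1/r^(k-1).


r^(k-1) = 2.5117
eta = 1 - 1/2.5117 = 0.6019 = 60.1861%

60.1861%


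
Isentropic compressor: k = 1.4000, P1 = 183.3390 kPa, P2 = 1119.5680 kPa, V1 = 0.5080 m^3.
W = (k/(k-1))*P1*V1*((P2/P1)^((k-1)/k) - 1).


(k-1)/k = 0.2857
(P2/P1)^exp = 1.6769
W = 3.5000 * 183.3390 * 0.5080 * (1.6769 - 1) = 220.6610 kJ

220.6610 kJ


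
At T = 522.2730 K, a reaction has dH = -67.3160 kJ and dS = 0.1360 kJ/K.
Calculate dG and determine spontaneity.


T*dS = 522.2730 * 0.1360 = 71.0291 kJ
dG = -67.3160 - 71.0291 = -138.3451 kJ (spontaneous)

dG = -138.3451 kJ, spontaneous


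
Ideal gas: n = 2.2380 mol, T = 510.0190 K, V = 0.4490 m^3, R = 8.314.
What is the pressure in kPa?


P = nRT/V = 2.2380 * 8.314 * 510.0190 / 0.4490
= 9489.7868 / 0.4490 = 21135.3827 Pa = 21.1354 kPa

21.1354 kPa


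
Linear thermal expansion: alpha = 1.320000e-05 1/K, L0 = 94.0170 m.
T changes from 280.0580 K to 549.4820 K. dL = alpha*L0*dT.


dT = 269.4240 K
dL = 1.320000e-05 * 94.0170 * 269.4240 = 0.334362 m
L_final = 94.351362 m

dL = 0.334362 m


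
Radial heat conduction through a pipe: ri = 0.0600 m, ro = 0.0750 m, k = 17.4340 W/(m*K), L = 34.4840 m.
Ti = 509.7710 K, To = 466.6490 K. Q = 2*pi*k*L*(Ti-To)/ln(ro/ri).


dT = 43.1220 K
ln(ro/ri) = 0.2231
Q = 2*pi*17.4340*34.4840*43.1220 / 0.2231 = 729976.8730 W

729976.8730 W


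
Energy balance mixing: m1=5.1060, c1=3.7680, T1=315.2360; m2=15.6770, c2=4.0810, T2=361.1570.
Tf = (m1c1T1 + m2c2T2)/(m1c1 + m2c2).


num = 29170.9977
den = 83.2172
Tf = 350.5403 K

350.5403 K


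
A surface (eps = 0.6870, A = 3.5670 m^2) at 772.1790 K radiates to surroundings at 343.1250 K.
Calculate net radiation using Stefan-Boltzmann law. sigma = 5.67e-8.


T^4 = 3.5553e+11
Tsurr^4 = 1.3861e+10
Q = 0.6870 * 5.67e-8 * 3.5670 * 3.4166e+11 = 47472.6414 W

47472.6414 W


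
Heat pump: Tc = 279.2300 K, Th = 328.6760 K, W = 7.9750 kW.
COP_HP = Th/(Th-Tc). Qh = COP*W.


COP = 328.6760 / 49.4460 = 6.6472
Qh = 6.6472 * 7.9750 = 53.0112 kW

COP = 6.6472, Qh = 53.0112 kW


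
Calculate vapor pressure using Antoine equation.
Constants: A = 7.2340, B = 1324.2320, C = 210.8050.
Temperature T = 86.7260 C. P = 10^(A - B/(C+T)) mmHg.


C+T = 297.5310
B/(C+T) = 4.4507
log10(P) = 7.2340 - 4.4507 = 2.7833
P = 10^2.7833 = 607.1050 mmHg

607.1050 mmHg


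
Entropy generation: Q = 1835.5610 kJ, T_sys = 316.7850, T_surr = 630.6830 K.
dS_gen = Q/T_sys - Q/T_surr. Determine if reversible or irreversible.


dS_sys = 1835.5610/316.7850 = 5.7943 kJ/K
dS_surr = -1835.5610/630.6830 = -2.9104 kJ/K
dS_gen = 5.7943 - 2.9104 = 2.8839 kJ/K (irreversible)

dS_gen = 2.8839 kJ/K, irreversible


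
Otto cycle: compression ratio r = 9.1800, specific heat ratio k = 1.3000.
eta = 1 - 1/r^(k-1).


r^(k-1) = 1.9447
eta = 1 - 1/1.9447 = 0.4858 = 48.5782%

48.5782%


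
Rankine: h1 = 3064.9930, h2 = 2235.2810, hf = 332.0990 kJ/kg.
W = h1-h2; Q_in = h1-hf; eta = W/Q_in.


W = 829.7120 kJ/kg
Q_in = 2732.8940 kJ/kg
eta = 0.3036 = 30.3602%

eta = 30.3602%


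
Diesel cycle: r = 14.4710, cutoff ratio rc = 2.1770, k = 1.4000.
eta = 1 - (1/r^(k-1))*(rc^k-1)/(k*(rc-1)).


r^(k-1) = 2.9121
rc^k = 2.9717
eta = 0.5891 = 58.9104%

58.9104%


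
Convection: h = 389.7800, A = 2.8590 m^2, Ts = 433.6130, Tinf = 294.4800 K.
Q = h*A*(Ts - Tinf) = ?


dT = 139.1330 K
Q = 389.7800 * 2.8590 * 139.1330 = 155047.1745 W

155047.1745 W
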